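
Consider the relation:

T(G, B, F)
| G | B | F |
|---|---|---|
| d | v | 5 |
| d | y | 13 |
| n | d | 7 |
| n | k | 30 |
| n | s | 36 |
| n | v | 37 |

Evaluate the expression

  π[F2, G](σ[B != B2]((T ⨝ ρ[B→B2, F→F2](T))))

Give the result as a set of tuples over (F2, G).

{(13, d), (30, n), (36, n), (37, n), (5, d), (7, n)}

ρ[B→B2, F→F2]: schema becomes (G, B2, F2); tuples unchanged.
Joining T and ρ[B→B2, F→F2](T) on G yields {(d, v, 5, v, 5), (d, v, 5, y, 13), (d, y, 13, v, 5), (d, y, 13, y, 13), (n, d, 7, d, 7), (n, d, 7, k, 30), (n, d, 7, s, 36), (n, d, 7, v, 37), (n, k, 30, d, 7), (n, k, 30, k, 30), (n, k, 30, s, 36), (n, k, 30, v, 37), (n, s, 36, d, 7), (n, s, 36, k, 30), (n, s, 36, s, 36), (n, s, 36, v, 37), (n, v, 37, d, 7), (n, v, 37, k, 30), (n, v, 37, s, 36), (n, v, 37, v, 37)}.
Selection B != B2: {(d, v, 5, y, 13), (d, y, 13, v, 5), (n, d, 7, k, 30), (n, d, 7, s, 36), (n, d, 7, v, 37), (n, k, 30, d, 7), (n, k, 30, s, 36), (n, k, 30, v, 37), (n, s, 36, d, 7), (n, s, 36, k, 30), (n, s, 36, v, 37), (n, v, 37, d, 7), (n, v, 37, k, 30), (n, v, 37, s, 36)}
π[F2, G]: project onto (F2, G) (8 duplicate(s) eliminated) → {(13, d), (30, n), (36, n), (37, n), (5, d), (7, n)}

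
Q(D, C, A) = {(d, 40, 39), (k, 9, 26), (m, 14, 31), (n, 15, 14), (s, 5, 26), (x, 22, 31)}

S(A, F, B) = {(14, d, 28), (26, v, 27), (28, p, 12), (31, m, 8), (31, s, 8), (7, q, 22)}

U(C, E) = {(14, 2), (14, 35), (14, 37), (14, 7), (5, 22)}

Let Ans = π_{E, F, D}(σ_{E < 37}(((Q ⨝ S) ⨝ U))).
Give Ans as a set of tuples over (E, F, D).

Q ⋈ S (natural join on A): {(k, 9, 26, v, 27), (m, 14, 31, m, 8), (m, 14, 31, s, 8), (n, 15, 14, d, 28), (s, 5, 26, v, 27), (x, 22, 31, m, 8), (x, 22, 31, s, 8)}
(Q ⨝ S) ⋈ U (natural join on C): {(m, 14, 31, m, 8, 2), (m, 14, 31, m, 8, 35), (m, 14, 31, m, 8, 37), (m, 14, 31, m, 8, 7), (m, 14, 31, s, 8, 2), (m, 14, 31, s, 8, 35), (m, 14, 31, s, 8, 37), (m, 14, 31, s, 8, 7), (s, 5, 26, v, 27, 22)}
Filtering on E < 37 leaves {(m, 14, 31, m, 8, 2), (m, 14, 31, m, 8, 35), (m, 14, 31, m, 8, 7), (m, 14, 31, s, 8, 2), (m, 14, 31, s, 8, 35), (m, 14, 31, s, 8, 7), (s, 5, 26, v, 27, 22)}.
π[E, F, D]: project onto (E, F, D) → {(2, m, m), (2, s, m), (22, v, s), (35, m, m), (35, s, m), (7, m, m), (7, s, m)}

{(2, m, m), (2, s, m), (22, v, s), (35, m, m), (35, s, m), (7, m, m), (7, s, m)}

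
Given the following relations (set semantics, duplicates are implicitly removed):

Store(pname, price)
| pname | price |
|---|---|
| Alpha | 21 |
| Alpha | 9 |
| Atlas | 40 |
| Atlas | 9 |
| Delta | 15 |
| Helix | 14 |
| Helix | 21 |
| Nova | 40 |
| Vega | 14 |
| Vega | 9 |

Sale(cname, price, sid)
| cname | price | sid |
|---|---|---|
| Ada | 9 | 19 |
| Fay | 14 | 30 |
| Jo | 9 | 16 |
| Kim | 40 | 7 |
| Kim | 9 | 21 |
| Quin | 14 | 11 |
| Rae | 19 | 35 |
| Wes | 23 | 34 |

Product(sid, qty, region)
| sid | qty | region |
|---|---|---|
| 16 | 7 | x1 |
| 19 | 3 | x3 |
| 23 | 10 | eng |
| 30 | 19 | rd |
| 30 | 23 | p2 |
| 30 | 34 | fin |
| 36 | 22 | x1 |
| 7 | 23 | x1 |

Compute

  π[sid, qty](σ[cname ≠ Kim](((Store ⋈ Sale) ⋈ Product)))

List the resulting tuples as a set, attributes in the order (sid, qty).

Joining Store and Sale on price yields {(Alpha, 9, Ada, 19), (Alpha, 9, Jo, 16), (Alpha, 9, Kim, 21), (Atlas, 40, Kim, 7), (Atlas, 9, Ada, 19), (Atlas, 9, Jo, 16), (Atlas, 9, Kim, 21), (Helix, 14, Fay, 30), (Helix, 14, Quin, 11), (Nova, 40, Kim, 7), (Vega, 14, Fay, 30), (Vega, 14, Quin, 11), (Vega, 9, Ada, 19), (Vega, 9, Jo, 16), (Vega, 9, Kim, 21)}.
Joining (Store ⋈ Sale) and Product on sid yields {(Alpha, 9, Ada, 19, 3, x3), (Alpha, 9, Jo, 16, 7, x1), (Atlas, 40, Kim, 7, 23, x1), (Atlas, 9, Ada, 19, 3, x3), (Atlas, 9, Jo, 16, 7, x1), (Helix, 14, Fay, 30, 19, rd), (Helix, 14, Fay, 30, 23, p2), (Helix, 14, Fay, 30, 34, fin), (Nova, 40, Kim, 7, 23, x1), (Vega, 14, Fay, 30, 19, rd), (Vega, 14, Fay, 30, 23, p2), (Vega, 14, Fay, 30, 34, fin), (Vega, 9, Ada, 19, 3, x3), (Vega, 9, Jo, 16, 7, x1)}.
σ[cname ≠ Kim]: keep tuples satisfying cname ≠ Kim → {(Alpha, 9, Ada, 19, 3, x3), (Alpha, 9, Jo, 16, 7, x1), (Atlas, 9, Ada, 19, 3, x3), (Atlas, 9, Jo, 16, 7, x1), (Helix, 14, Fay, 30, 19, rd), (Helix, 14, Fay, 30, 23, p2), (Helix, 14, Fay, 30, 34, fin), (Vega, 14, Fay, 30, 19, rd), (Vega, 14, Fay, 30, 23, p2), (Vega, 14, Fay, 30, 34, fin), (Vega, 9, Ada, 19, 3, x3), (Vega, 9, Jo, 16, 7, x1)}
Projecting to sid, qty (7 duplicate(s) eliminated): {(16, 7), (19, 3), (30, 19), (30, 23), (30, 34)}

{(16, 7), (19, 3), (30, 19), (30, 23), (30, 34)}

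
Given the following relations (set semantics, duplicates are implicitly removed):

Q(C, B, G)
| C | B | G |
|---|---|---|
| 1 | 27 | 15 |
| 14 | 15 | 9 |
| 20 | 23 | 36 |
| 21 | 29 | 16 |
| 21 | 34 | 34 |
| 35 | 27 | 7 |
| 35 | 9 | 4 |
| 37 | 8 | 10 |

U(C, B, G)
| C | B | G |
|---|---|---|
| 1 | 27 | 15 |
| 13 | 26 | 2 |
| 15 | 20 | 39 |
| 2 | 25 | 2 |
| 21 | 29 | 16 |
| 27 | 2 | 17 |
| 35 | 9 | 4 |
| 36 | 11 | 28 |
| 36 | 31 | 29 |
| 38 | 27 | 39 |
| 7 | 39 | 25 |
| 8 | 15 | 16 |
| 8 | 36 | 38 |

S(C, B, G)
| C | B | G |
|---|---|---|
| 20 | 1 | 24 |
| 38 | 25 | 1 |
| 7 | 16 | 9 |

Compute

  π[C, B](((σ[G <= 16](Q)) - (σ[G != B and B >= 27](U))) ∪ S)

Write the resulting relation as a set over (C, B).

σ[G <= 16]: keep tuples satisfying G <= 16 → {(1, 27, 15), (14, 15, 9), (21, 29, 16), (35, 27, 7), (35, 9, 4), (37, 8, 10)}
σ[G != B and B >= 27]: keep tuples satisfying G != B and B >= 27 → {(1, 27, 15), (21, 29, 16), (36, 31, 29), (38, 27, 39), (7, 39, 25), (8, 36, 38)}
Difference: {(1, 27, 15), (14, 15, 9), (21, 29, 16), (35, 27, 7), (35, 9, 4), (37, 8, 10)} with {(1, 27, 15), (21, 29, 16), (36, 31, 29), (38, 27, 39), (7, 39, 25), (8, 36, 38)} → {(14, 15, 9), (35, 27, 7), (35, 9, 4), (37, 8, 10)}
Union: {(14, 15, 9), (35, 27, 7), (35, 9, 4), (37, 8, 10)} with {(20, 1, 24), (38, 25, 1), (7, 16, 9)} → {(14, 15, 9), (20, 1, 24), (35, 27, 7), (35, 9, 4), (37, 8, 10), (38, 25, 1), (7, 16, 9)}
Keep only column(s) C, B: {(14, 15), (20, 1), (35, 27), (35, 9), (37, 8), (38, 25), (7, 16)}

{(14, 15), (20, 1), (35, 27), (35, 9), (37, 8), (38, 25), (7, 16)}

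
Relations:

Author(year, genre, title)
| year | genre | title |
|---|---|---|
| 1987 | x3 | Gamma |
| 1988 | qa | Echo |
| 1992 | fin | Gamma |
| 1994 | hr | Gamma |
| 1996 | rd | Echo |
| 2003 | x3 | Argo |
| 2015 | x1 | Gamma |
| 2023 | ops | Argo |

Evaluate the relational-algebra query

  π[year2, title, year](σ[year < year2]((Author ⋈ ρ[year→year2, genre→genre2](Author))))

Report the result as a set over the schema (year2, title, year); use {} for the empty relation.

{(1992, Gamma, 1987), (1994, Gamma, 1987), (1994, Gamma, 1992), (1996, Echo, 1988), (2015, Gamma, 1987), (2015, Gamma, 1992), (2015, Gamma, 1994), (2023, Argo, 2003)}

ρ[year→year2, genre→genre2]: schema becomes (year2, genre2, title); tuples unchanged.
Author ⋈ ρ[year→year2, genre→genre2](Author) (natural join on title): {(1987, x3, Gamma, 1987, x3), (1987, x3, Gamma, 1992, fin), (1987, x3, Gamma, 1994, hr), (1987, x3, Gamma, 2015, x1), (1988, qa, Echo, 1988, qa), (1988, qa, Echo, 1996, rd), (1992, fin, Gamma, 1987, x3), (1992, fin, Gamma, 1992, fin), (1992, fin, Gamma, 1994, hr), (1992, fin, Gamma, 2015, x1), (1994, hr, Gamma, 1987, x3), (1994, hr, Gamma, 1992, fin), (1994, hr, Gamma, 1994, hr), (1994, hr, Gamma, 2015, x1), (1996, rd, Echo, 1988, qa), (1996, rd, Echo, 1996, rd), (2003, x3, Argo, 2003, x3), (2003, x3, Argo, 2023, ops), (2015, x1, Gamma, 1987, x3), (2015, x1, Gamma, 1992, fin), (2015, x1, Gamma, 1994, hr), (2015, x1, Gamma, 2015, x1), (2023, ops, Argo, 2003, x3), (2023, ops, Argo, 2023, ops)}
Selection year < year2: {(1987, x3, Gamma, 1992, fin), (1987, x3, Gamma, 1994, hr), (1987, x3, Gamma, 2015, x1), (1988, qa, Echo, 1996, rd), (1992, fin, Gamma, 1994, hr), (1992, fin, Gamma, 2015, x1), (1994, hr, Gamma, 2015, x1), (2003, x3, Argo, 2023, ops)}
Keep only column(s) year2, title, year: {(1992, Gamma, 1987), (1994, Gamma, 1987), (1994, Gamma, 1992), (1996, Echo, 1988), (2015, Gamma, 1987), (2015, Gamma, 1992), (2015, Gamma, 1994), (2023, Argo, 2003)}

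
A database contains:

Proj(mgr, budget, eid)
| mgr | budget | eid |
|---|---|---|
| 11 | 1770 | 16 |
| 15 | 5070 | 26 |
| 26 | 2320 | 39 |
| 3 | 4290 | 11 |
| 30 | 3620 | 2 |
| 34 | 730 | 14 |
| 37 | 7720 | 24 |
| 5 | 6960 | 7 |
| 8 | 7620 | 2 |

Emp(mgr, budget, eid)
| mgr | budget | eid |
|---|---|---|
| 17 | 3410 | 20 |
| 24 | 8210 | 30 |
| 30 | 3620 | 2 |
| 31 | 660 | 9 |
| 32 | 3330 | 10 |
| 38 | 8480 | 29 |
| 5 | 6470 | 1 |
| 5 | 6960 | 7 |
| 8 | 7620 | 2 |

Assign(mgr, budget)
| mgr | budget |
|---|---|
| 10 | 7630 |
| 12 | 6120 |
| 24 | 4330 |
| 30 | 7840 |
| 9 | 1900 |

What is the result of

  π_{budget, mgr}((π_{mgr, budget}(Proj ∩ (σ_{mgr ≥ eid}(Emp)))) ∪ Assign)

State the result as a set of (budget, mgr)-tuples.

Selection mgr ≥ eid: {(30, 3620, 2), (31, 660, 9), (32, 3330, 10), (38, 8480, 29), (5, 6470, 1), (8, 7620, 2)}
Taking the intersection: {(30, 3620, 2), (8, 7620, 2)}
π[mgr, budget]: project onto (mgr, budget) → {(30, 3620), (8, 7620)}
Taking the union: {(10, 7630), (12, 6120), (24, 4330), (30, 3620), (30, 7840), (8, 7620), (9, 1900)}
π[budget, mgr]: project onto (budget, mgr) → {(1900, 9), (3620, 30), (4330, 24), (6120, 12), (7620, 8), (7630, 10), (7840, 30)}

{(1900, 9), (3620, 30), (4330, 24), (6120, 12), (7620, 8), (7630, 10), (7840, 30)}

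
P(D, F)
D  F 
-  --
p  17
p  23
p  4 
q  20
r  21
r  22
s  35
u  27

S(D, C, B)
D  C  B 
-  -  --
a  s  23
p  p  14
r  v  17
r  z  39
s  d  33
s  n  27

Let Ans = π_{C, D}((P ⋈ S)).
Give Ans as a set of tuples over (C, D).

{(d, s), (n, s), (p, p), (v, r), (z, r)}

Joining P and S on D yields {(p, 17, p, 14), (p, 23, p, 14), (p, 4, p, 14), (r, 21, v, 17), (r, 21, z, 39), (r, 22, v, 17), (r, 22, z, 39), (s, 35, d, 33), (s, 35, n, 27)}.
π_{C, D} gives {(d, s), (n, s), (p, p), (v, r), (z, r)} (4 duplicate(s) eliminated).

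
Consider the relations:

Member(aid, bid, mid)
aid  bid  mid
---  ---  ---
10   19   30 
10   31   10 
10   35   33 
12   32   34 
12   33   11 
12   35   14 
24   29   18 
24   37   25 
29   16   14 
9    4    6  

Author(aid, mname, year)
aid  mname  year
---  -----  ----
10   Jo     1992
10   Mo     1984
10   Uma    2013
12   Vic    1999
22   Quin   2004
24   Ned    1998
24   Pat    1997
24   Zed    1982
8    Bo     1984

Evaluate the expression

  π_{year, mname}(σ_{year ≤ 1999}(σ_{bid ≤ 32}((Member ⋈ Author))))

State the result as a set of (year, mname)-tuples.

Natural join on aid: {(10, 19, 30, Jo, 1992), (10, 19, 30, Mo, 1984), (10, 19, 30, Uma, 2013), (10, 31, 10, Jo, 1992), (10, 31, 10, Mo, 1984), (10, 31, 10, Uma, 2013), (10, 35, 33, Jo, 1992), (10, 35, 33, Mo, 1984), (10, 35, 33, Uma, 2013), (12, 32, 34, Vic, 1999), (12, 33, 11, Vic, 1999), (12, 35, 14, Vic, 1999), (24, 29, 18, Ned, 1998), (24, 29, 18, Pat, 1997), (24, 29, 18, Zed, 1982), (24, 37, 25, Ned, 1998), (24, 37, 25, Pat, 1997), (24, 37, 25, Zed, 1982)}
σ[bid ≤ 32]: keep tuples satisfying bid ≤ 32 → {(10, 19, 30, Jo, 1992), (10, 19, 30, Mo, 1984), (10, 19, 30, Uma, 2013), (10, 31, 10, Jo, 1992), (10, 31, 10, Mo, 1984), (10, 31, 10, Uma, 2013), (12, 32, 34, Vic, 1999), (24, 29, 18, Ned, 1998), (24, 29, 18, Pat, 1997), (24, 29, 18, Zed, 1982)}
σ[year ≤ 1999]: keep tuples satisfying year ≤ 1999 → {(10, 19, 30, Jo, 1992), (10, 19, 30, Mo, 1984), (10, 31, 10, Jo, 1992), (10, 31, 10, Mo, 1984), (12, 32, 34, Vic, 1999), (24, 29, 18, Ned, 1998), (24, 29, 18, Pat, 1997), (24, 29, 18, Zed, 1982)}
Projecting to year, mname (2 duplicate(s) eliminated): {(1982, Zed), (1984, Mo), (1992, Jo), (1997, Pat), (1998, Ned), (1999, Vic)}

{(1982, Zed), (1984, Mo), (1992, Jo), (1997, Pat), (1998, Ned), (1999, Vic)}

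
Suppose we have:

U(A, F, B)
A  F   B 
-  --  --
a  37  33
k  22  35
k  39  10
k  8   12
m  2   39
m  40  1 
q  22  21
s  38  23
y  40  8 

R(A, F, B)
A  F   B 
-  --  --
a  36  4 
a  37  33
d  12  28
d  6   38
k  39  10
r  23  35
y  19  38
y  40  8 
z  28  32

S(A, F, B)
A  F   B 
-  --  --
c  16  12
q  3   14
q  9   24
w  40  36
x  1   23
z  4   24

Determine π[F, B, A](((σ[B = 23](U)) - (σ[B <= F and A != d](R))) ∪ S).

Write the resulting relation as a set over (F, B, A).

{(1, 23, x), (16, 12, c), (3, 14, q), (38, 23, s), (4, 24, z), (40, 36, w), (9, 24, q)}

σ[B = 23]: keep tuples satisfying B = 23 → {(s, 38, 23)}
σ[B <= F and A != d]: keep tuples satisfying B <= F and A != d → {(a, 36, 4), (a, 37, 33), (k, 39, 10), (y, 40, 8)}
Difference: {(s, 38, 23)} with {(a, 36, 4), (a, 37, 33), (k, 39, 10), (y, 40, 8)} → {(s, 38, 23)}
Union: {(s, 38, 23)} with {(c, 16, 12), (q, 3, 14), (q, 9, 24), (w, 40, 36), (x, 1, 23), (z, 4, 24)} → {(c, 16, 12), (q, 3, 14), (q, 9, 24), (s, 38, 23), (w, 40, 36), (x, 1, 23), (z, 4, 24)}
Projecting to F, B, A: {(1, 23, x), (16, 12, c), (3, 14, q), (38, 23, s), (4, 24, z), (40, 36, w), (9, 24, q)}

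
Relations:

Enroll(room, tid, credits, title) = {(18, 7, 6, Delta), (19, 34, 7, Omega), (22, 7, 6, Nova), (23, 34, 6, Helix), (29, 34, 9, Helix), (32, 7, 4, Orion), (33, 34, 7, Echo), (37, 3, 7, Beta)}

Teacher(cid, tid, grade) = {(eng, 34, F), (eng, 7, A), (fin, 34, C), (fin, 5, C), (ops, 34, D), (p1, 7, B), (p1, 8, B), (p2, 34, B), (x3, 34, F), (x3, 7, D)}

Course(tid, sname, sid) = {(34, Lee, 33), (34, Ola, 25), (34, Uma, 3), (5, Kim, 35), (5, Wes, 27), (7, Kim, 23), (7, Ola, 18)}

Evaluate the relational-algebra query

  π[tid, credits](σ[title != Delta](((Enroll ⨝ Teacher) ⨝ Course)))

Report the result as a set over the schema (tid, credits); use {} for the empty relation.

{(34, 6), (34, 7), (34, 9), (7, 4), (7, 6)}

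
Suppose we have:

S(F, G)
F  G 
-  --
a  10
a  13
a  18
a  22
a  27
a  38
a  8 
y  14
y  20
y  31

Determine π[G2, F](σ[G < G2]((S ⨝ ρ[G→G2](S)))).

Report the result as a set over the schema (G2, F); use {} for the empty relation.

{(10, a), (13, a), (18, a), (20, y), (22, a), (27, a), (31, y), (38, a)}

ρ[G→G2]: schema becomes (F, G2); tuples unchanged.
Joining S and ρ[G→G2](S) on F yields {(a, 10, 10), (a, 10, 13), (a, 10, 18), (a, 10, 22), (a, 10, 27), (a, 10, 38), (a, 10, 8), (a, 13, 10), (a, 13, 13), (a, 13, 18), (a, 13, 22), (a, 13, 27), (a, 13, 38), (a, 13, 8), (a, 18, 10), (a, 18, 13), (a, 18, 18), (a, 18, 22), (a, 18, 27), (a, 18, 38), (a, 18, 8), (a, 22, 10), (a, 22, 13), (a, 22, 18), (a, 22, 22), (a, 22, 27), (a, 22, 38), (a, 22, 8), (a, 27, 10), (a, 27, 13), (a, 27, 18), (a, 27, 22), (a, 27, 27), (a, 27, 38), (a, 27, 8), (a, 38, 10), (a, 38, 13), (a, 38, 18), (a, 38, 22), (a, 38, 27), (a, 38, 38), (a, 38, 8), (a, 8, 10), (a, 8, 13), (a, 8, 18), (a, 8, 22), (a, 8, 27), (a, 8, 38), (a, 8, 8), (y, 14, 14), (y, 14, 20), (y, 14, 31), (y, 20, 14), (y, 20, 20), (y, 20, 31), (y, 31, 14), (y, 31, 20), (y, 31, 31)}.
Selection G < G2: {(a, 10, 13), (a, 10, 18), (a, 10, 22), (a, 10, 27), (a, 10, 38), (a, 13, 18), (a, 13, 22), (a, 13, 27), (a, 13, 38), (a, 18, 22), (a, 18, 27), (a, 18, 38), (a, 22, 27), (a, 22, 38), (a, 27, 38), (a, 8, 10), (a, 8, 13), (a, 8, 18), (a, 8, 22), (a, 8, 27), (a, 8, 38), (y, 14, 20), (y, 14, 31), (y, 20, 31)}
π[G2, F]: project onto (G2, F) (16 duplicate(s) eliminated) → {(10, a), (13, a), (18, a), (20, y), (22, a), (27, a), (31, y), (38, a)}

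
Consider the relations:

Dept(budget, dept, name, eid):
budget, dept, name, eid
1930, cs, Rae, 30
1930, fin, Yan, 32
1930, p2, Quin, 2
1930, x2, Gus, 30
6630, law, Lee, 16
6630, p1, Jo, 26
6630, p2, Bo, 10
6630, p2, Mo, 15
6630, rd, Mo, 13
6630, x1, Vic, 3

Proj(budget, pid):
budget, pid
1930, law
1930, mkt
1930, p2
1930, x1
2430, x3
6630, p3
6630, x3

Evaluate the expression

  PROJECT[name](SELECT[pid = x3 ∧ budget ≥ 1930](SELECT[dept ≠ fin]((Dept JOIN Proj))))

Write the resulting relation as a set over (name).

{Bo, Jo, Lee, Mo, Vic}

Dept ⋈ Proj (natural join on budget): {(1930, cs, Rae, 30, law), (1930, cs, Rae, 30, mkt), (1930, cs, Rae, 30, p2), (1930, cs, Rae, 30, x1), (1930, fin, Yan, 32, law), (1930, fin, Yan, 32, mkt), (1930, fin, Yan, 32, p2), (1930, fin, Yan, 32, x1), (1930, p2, Quin, 2, law), (1930, p2, Quin, 2, mkt), (1930, p2, Quin, 2, p2), (1930, p2, Quin, 2, x1), (1930, x2, Gus, 30, law), (1930, x2, Gus, 30, mkt), (1930, x2, Gus, 30, p2), (1930, x2, Gus, 30, x1), (6630, law, Lee, 16, p3), (6630, law, Lee, 16, x3), (6630, p1, Jo, 26, p3), (6630, p1, Jo, 26, x3), (6630, p2, Bo, 10, p3), (6630, p2, Bo, 10, x3), (6630, p2, Mo, 15, p3), (6630, p2, Mo, 15, x3), (6630, rd, Mo, 13, p3), (6630, rd, Mo, 13, x3), (6630, x1, Vic, 3, p3), (6630, x1, Vic, 3, x3)}
Apply σ_{dept ≠ fin}; surviving tuples: {(1930, cs, Rae, 30, law), (1930, cs, Rae, 30, mkt), (1930, cs, Rae, 30, p2), (1930, cs, Rae, 30, x1), (1930, p2, Quin, 2, law), (1930, p2, Quin, 2, mkt), (1930, p2, Quin, 2, p2), (1930, p2, Quin, 2, x1), (1930, x2, Gus, 30, law), (1930, x2, Gus, 30, mkt), (1930, x2, Gus, 30, p2), (1930, x2, Gus, 30, x1), (6630, law, Lee, 16, p3), (6630, law, Lee, 16, x3), (6630, p1, Jo, 26, p3), (6630, p1, Jo, 26, x3), (6630, p2, Bo, 10, p3), (6630, p2, Bo, 10, x3), (6630, p2, Mo, 15, p3), (6630, p2, Mo, 15, x3), (6630, rd, Mo, 13, p3), (6630, rd, Mo, 13, x3), (6630, x1, Vic, 3, p3), (6630, x1, Vic, 3, x3)}
Apply σ_{pid = x3 ∧ budget ≥ 1930}; surviving tuples: {(6630, law, Lee, 16, x3), (6630, p1, Jo, 26, x3), (6630, p2, Bo, 10, x3), (6630, p2, Mo, 15, x3), (6630, rd, Mo, 13, x3), (6630, x1, Vic, 3, x3)}
π[name]: project onto (name) (1 duplicate(s) eliminated) → {Bo, Jo, Lee, Mo, Vic}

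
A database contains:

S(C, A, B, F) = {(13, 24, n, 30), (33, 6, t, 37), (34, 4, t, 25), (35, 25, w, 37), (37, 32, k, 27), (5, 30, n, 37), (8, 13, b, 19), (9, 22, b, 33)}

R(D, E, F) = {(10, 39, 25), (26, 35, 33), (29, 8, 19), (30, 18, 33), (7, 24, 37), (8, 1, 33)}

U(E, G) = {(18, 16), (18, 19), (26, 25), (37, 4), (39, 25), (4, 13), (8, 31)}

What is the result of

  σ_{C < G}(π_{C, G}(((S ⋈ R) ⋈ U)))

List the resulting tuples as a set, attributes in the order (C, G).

Natural join on F: {(33, 6, t, 37, 7, 24), (34, 4, t, 25, 10, 39), (35, 25, w, 37, 7, 24), (5, 30, n, 37, 7, 24), (8, 13, b, 19, 29, 8), (9, 22, b, 33, 26, 35), (9, 22, b, 33, 30, 18), (9, 22, b, 33, 8, 1)}
Natural join on E: {(34, 4, t, 25, 10, 39, 25), (8, 13, b, 19, 29, 8, 31), (9, 22, b, 33, 30, 18, 16), (9, 22, b, 33, 30, 18, 19)}
Keep only column(s) C, G: {(34, 25), (8, 31), (9, 16), (9, 19)}
Selection C < G: {(8, 31), (9, 16), (9, 19)}

{(8, 31), (9, 16), (9, 19)}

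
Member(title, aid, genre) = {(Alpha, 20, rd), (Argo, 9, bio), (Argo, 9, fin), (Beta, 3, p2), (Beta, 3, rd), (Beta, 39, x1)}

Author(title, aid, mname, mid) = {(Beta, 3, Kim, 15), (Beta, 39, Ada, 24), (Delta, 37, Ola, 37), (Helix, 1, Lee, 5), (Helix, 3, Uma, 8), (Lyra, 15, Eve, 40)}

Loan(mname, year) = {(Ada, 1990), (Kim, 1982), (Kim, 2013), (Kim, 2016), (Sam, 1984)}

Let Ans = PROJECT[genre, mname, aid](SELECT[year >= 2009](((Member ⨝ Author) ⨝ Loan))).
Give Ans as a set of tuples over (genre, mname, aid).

{(p2, Kim, 3), (rd, Kim, 3)}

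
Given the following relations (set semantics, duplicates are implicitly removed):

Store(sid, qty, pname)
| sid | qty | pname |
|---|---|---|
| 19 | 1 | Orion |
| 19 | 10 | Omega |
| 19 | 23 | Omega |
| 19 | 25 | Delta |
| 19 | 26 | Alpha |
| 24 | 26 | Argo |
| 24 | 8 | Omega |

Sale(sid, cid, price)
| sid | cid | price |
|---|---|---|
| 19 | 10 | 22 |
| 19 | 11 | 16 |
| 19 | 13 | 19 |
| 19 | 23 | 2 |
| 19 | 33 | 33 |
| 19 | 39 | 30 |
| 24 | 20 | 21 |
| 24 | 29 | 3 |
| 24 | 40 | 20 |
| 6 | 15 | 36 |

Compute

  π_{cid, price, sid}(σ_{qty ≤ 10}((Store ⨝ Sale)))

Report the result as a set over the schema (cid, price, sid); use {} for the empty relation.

Natural join on sid: {(19, 1, Orion, 10, 22), (19, 1, Orion, 11, 16), (19, 1, Orion, 13, 19), (19, 1, Orion, 23, 2), (19, 1, Orion, 33, 33), (19, 1, Orion, 39, 30), (19, 10, Omega, 10, 22), (19, 10, Omega, 11, 16), (19, 10, Omega, 13, 19), (19, 10, Omega, 23, 2), (19, 10, Omega, 33, 33), (19, 10, Omega, 39, 30), (19, 23, Omega, 10, 22), (19, 23, Omega, 11, 16), (19, 23, Omega, 13, 19), (19, 23, Omega, 23, 2), (19, 23, Omega, 33, 33), (19, 23, Omega, 39, 30), (19, 25, Delta, 10, 22), (19, 25, Delta, 11, 16), (19, 25, Delta, 13, 19), (19, 25, Delta, 23, 2), (19, 25, Delta, 33, 33), (19, 25, Delta, 39, 30), (19, 26, Alpha, 10, 22), (19, 26, Alpha, 11, 16), (19, 26, Alpha, 13, 19), (19, 26, Alpha, 23, 2), (19, 26, Alpha, 33, 33), (19, 26, Alpha, 39, 30), (24, 26, Argo, 20, 21), (24, 26, Argo, 29, 3), (24, 26, Argo, 40, 20), (24, 8, Omega, 20, 21), (24, 8, Omega, 29, 3), (24, 8, Omega, 40, 20)}
Apply σ_{qty ≤ 10}; surviving tuples: {(19, 1, Orion, 10, 22), (19, 1, Orion, 11, 16), (19, 1, Orion, 13, 19), (19, 1, Orion, 23, 2), (19, 1, Orion, 33, 33), (19, 1, Orion, 39, 30), (19, 10, Omega, 10, 22), (19, 10, Omega, 11, 16), (19, 10, Omega, 13, 19), (19, 10, Omega, 23, 2), (19, 10, Omega, 33, 33), (19, 10, Omega, 39, 30), (24, 8, Omega, 20, 21), (24, 8, Omega, 29, 3), (24, 8, Omega, 40, 20)}
π_{cid, price, sid} gives {(10, 22, 19), (11, 16, 19), (13, 19, 19), (20, 21, 24), (23, 2, 19), (29, 3, 24), (33, 33, 19), (39, 30, 19), (40, 20, 24)} (6 duplicate(s) eliminated).

{(10, 22, 19), (11, 16, 19), (13, 19, 19), (20, 21, 24), (23, 2, 19), (29, 3, 24), (33, 33, 19), (39, 30, 19), (40, 20, 24)}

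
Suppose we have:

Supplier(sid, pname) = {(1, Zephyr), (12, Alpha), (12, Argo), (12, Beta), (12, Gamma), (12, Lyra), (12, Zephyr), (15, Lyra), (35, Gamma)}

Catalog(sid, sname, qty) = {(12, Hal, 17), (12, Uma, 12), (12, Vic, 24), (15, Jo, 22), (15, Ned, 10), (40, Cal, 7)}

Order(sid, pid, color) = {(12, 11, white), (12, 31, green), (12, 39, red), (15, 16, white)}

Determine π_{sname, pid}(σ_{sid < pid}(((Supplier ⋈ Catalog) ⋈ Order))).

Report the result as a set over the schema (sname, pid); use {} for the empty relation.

Supplier ⋈ Catalog (natural join on sid): {(12, Alpha, Hal, 17), (12, Alpha, Uma, 12), (12, Alpha, Vic, 24), (12, Argo, Hal, 17), (12, Argo, Uma, 12), (12, Argo, Vic, 24), (12, Beta, Hal, 17), (12, Beta, Uma, 12), (12, Beta, Vic, 24), (12, Gamma, Hal, 17), (12, Gamma, Uma, 12), (12, Gamma, Vic, 24), (12, Lyra, Hal, 17), (12, Lyra, Uma, 12), (12, Lyra, Vic, 24), (12, Zephyr, Hal, 17), (12, Zephyr, Uma, 12), (12, Zephyr, Vic, 24), (15, Lyra, Jo, 22), (15, Lyra, Ned, 10)}
(Supplier ⋈ Catalog) ⋈ Order (natural join on sid): {(12, Alpha, Hal, 17, 11, white), (12, Alpha, Hal, 17, 31, green), (12, Alpha, Hal, 17, 39, red), (12, Alpha, Uma, 12, 11, white), (12, Alpha, Uma, 12, 31, green), (12, Alpha, Uma, 12, 39, red), (12, Alpha, Vic, 24, 11, white), (12, Alpha, Vic, 24, 31, green), (12, Alpha, Vic, 24, 39, red), (12, Argo, Hal, 17, 11, white), (12, Argo, Hal, 17, 31, green), (12, Argo, Hal, 17, 39, red), (12, Argo, Uma, 12, 11, white), (12, Argo, Uma, 12, 31, green), (12, Argo, Uma, 12, 39, red), (12, Argo, Vic, 24, 11, white), (12, Argo, Vic, 24, 31, green), (12, Argo, Vic, 24, 39, red), (12, Beta, Hal, 17, 11, white), (12, Beta, Hal, 17, 31, green), (12, Beta, Hal, 17, 39, red), (12, Beta, Uma, 12, 11, white), (12, Beta, Uma, 12, 31, green), (12, Beta, Uma, 12, 39, red), (12, Beta, Vic, 24, 11, white), (12, Beta, Vic, 24, 31, green), (12, Beta, Vic, 24, 39, red), (12, Gamma, Hal, 17, 11, white), (12, Gamma, Hal, 17, 31, green), (12, Gamma, Hal, 17, 39, red), (12, Gamma, Uma, 12, 11, white), (12, Gamma, Uma, 12, 31, green), (12, Gamma, Uma, 12, 39, red), (12, Gamma, Vic, 24, 11, white), (12, Gamma, Vic, 24, 31, green), (12, Gamma, Vic, 24, 39, red), (12, Lyra, Hal, 17, 11, white), (12, Lyra, Hal, 17, 31, green), (12, Lyra, Hal, 17, 39, red), (12, Lyra, Uma, 12, 11, white), (12, Lyra, Uma, 12, 31, green), (12, Lyra, Uma, 12, 39, red), (12, Lyra, Vic, 24, 11, white), (12, Lyra, Vic, 24, 31, green), (12, Lyra, Vic, 24, 39, red), (12, Zephyr, Hal, 17, 11, white), (12, Zephyr, Hal, 17, 31, green), (12, Zephyr, Hal, 17, 39, red), (12, Zephyr, Uma, 12, 11, white), (12, Zephyr, Uma, 12, 31, green), (12, Zephyr, Uma, 12, 39, red), (12, Zephyr, Vic, 24, 11, white), (12, Zephyr, Vic, 24, 31, green), (12, Zephyr, Vic, 24, 39, red), (15, Lyra, Jo, 22, 16, white), (15, Lyra, Ned, 10, 16, white)}
Apply σ_{sid < pid}; surviving tuples: {(12, Alpha, Hal, 17, 31, green), (12, Alpha, Hal, 17, 39, red), (12, Alpha, Uma, 12, 31, green), (12, Alpha, Uma, 12, 39, red), (12, Alpha, Vic, 24, 31, green), (12, Alpha, Vic, 24, 39, red), (12, Argo, Hal, 17, 31, green), (12, Argo, Hal, 17, 39, red), (12, Argo, Uma, 12, 31, green), (12, Argo, Uma, 12, 39, red), (12, Argo, Vic, 24, 31, green), (12, Argo, Vic, 24, 39, red), (12, Beta, Hal, 17, 31, green), (12, Beta, Hal, 17, 39, red), (12, Beta, Uma, 12, 31, green), (12, Beta, Uma, 12, 39, red), (12, Beta, Vic, 24, 31, green), (12, Beta, Vic, 24, 39, red), (12, Gamma, Hal, 17, 31, green), (12, Gamma, Hal, 17, 39, red), (12, Gamma, Uma, 12, 31, green), (12, Gamma, Uma, 12, 39, red), (12, Gamma, Vic, 24, 31, green), (12, Gamma, Vic, 24, 39, red), (12, Lyra, Hal, 17, 31, green), (12, Lyra, Hal, 17, 39, red), (12, Lyra, Uma, 12, 31, green), (12, Lyra, Uma, 12, 39, red), (12, Lyra, Vic, 24, 31, green), (12, Lyra, Vic, 24, 39, red), (12, Zephyr, Hal, 17, 31, green), (12, Zephyr, Hal, 17, 39, red), (12, Zephyr, Uma, 12, 31, green), (12, Zephyr, Uma, 12, 39, red), (12, Zephyr, Vic, 24, 31, green), (12, Zephyr, Vic, 24, 39, red), (15, Lyra, Jo, 22, 16, white), (15, Lyra, Ned, 10, 16, white)}
π_{sname, pid} gives {(Hal, 31), (Hal, 39), (Jo, 16), (Ned, 16), (Uma, 31), (Uma, 39), (Vic, 31), (Vic, 39)} (30 duplicate(s) eliminated).

{(Hal, 31), (Hal, 39), (Jo, 16), (Ned, 16), (Uma, 31), (Uma, 39), (Vic, 31), (Vic, 39)}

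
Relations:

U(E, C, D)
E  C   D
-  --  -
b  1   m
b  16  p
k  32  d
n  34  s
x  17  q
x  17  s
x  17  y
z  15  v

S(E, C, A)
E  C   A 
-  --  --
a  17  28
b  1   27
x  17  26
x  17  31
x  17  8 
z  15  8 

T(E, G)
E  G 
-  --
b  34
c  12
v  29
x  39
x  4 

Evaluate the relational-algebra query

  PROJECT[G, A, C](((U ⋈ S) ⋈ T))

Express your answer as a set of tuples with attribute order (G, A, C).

{(34, 27, 1), (39, 26, 17), (39, 31, 17), (39, 8, 17), (4, 26, 17), (4, 31, 17), (4, 8, 17)}

U ⋈ S (natural join on E, C): {(b, 1, m, 27), (x, 17, q, 26), (x, 17, q, 31), (x, 17, q, 8), (x, 17, s, 26), (x, 17, s, 31), (x, 17, s, 8), (x, 17, y, 26), (x, 17, y, 31), (x, 17, y, 8), (z, 15, v, 8)}
(U ⋈ S) ⋈ T (natural join on E): {(b, 1, m, 27, 34), (x, 17, q, 26, 39), (x, 17, q, 26, 4), (x, 17, q, 31, 39), (x, 17, q, 31, 4), (x, 17, q, 8, 39), (x, 17, q, 8, 4), (x, 17, s, 26, 39), (x, 17, s, 26, 4), (x, 17, s, 31, 39), (x, 17, s, 31, 4), (x, 17, s, 8, 39), (x, 17, s, 8, 4), (x, 17, y, 26, 39), (x, 17, y, 26, 4), (x, 17, y, 31, 39), (x, 17, y, 31, 4), (x, 17, y, 8, 39), (x, 17, y, 8, 4)}
Keep only column(s) G, A, C (12 duplicate(s) eliminated): {(34, 27, 1), (39, 26, 17), (39, 31, 17), (39, 8, 17), (4, 26, 17), (4, 31, 17), (4, 8, 17)}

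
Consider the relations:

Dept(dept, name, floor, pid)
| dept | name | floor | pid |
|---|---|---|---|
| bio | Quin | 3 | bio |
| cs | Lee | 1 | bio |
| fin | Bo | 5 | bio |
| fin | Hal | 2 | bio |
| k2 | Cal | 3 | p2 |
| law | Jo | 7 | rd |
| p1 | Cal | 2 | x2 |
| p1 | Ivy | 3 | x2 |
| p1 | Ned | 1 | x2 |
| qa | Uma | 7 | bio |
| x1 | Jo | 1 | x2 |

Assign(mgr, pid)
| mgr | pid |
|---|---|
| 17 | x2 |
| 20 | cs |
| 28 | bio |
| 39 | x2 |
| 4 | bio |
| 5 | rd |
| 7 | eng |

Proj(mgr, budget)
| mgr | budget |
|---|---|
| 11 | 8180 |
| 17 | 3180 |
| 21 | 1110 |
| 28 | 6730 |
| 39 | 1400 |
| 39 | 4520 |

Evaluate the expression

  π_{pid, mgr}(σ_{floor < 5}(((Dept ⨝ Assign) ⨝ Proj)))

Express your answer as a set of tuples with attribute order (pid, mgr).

{(bio, 28), (x2, 17), (x2, 39)}

Joining Dept and Assign on pid yields {(bio, Quin, 3, bio, 28), (bio, Quin, 3, bio, 4), (cs, Lee, 1, bio, 28), (cs, Lee, 1, bio, 4), (fin, Bo, 5, bio, 28), (fin, Bo, 5, bio, 4), (fin, Hal, 2, bio, 28), (fin, Hal, 2, bio, 4), (law, Jo, 7, rd, 5), (p1, Cal, 2, x2, 17), (p1, Cal, 2, x2, 39), (p1, Ivy, 3, x2, 17), (p1, Ivy, 3, x2, 39), (p1, Ned, 1, x2, 17), (p1, Ned, 1, x2, 39), (qa, Uma, 7, bio, 28), (qa, Uma, 7, bio, 4), (x1, Jo, 1, x2, 17), (x1, Jo, 1, x2, 39)}.
Joining (Dept ⨝ Assign) and Proj on mgr yields {(bio, Quin, 3, bio, 28, 6730), (cs, Lee, 1, bio, 28, 6730), (fin, Bo, 5, bio, 28, 6730), (fin, Hal, 2, bio, 28, 6730), (p1, Cal, 2, x2, 17, 3180), (p1, Cal, 2, x2, 39, 1400), (p1, Cal, 2, x2, 39, 4520), (p1, Ivy, 3, x2, 17, 3180), (p1, Ivy, 3, x2, 39, 1400), (p1, Ivy, 3, x2, 39, 4520), (p1, Ned, 1, x2, 17, 3180), (p1, Ned, 1, x2, 39, 1400), (p1, Ned, 1, x2, 39, 4520), (qa, Uma, 7, bio, 28, 6730), (x1, Jo, 1, x2, 17, 3180), (x1, Jo, 1, x2, 39, 1400), (x1, Jo, 1, x2, 39, 4520)}.
Filtering on floor < 5 leaves {(bio, Quin, 3, bio, 28, 6730), (cs, Lee, 1, bio, 28, 6730), (fin, Hal, 2, bio, 28, 6730), (p1, Cal, 2, x2, 17, 3180), (p1, Cal, 2, x2, 39, 1400), (p1, Cal, 2, x2, 39, 4520), (p1, Ivy, 3, x2, 17, 3180), (p1, Ivy, 3, x2, 39, 1400), (p1, Ivy, 3, x2, 39, 4520), (p1, Ned, 1, x2, 17, 3180), (p1, Ned, 1, x2, 39, 1400), (p1, Ned, 1, x2, 39, 4520), (x1, Jo, 1, x2, 17, 3180), (x1, Jo, 1, x2, 39, 1400), (x1, Jo, 1, x2, 39, 4520)}.
Keep only column(s) pid, mgr (12 duplicate(s) eliminated): {(bio, 28), (x2, 17), (x2, 39)}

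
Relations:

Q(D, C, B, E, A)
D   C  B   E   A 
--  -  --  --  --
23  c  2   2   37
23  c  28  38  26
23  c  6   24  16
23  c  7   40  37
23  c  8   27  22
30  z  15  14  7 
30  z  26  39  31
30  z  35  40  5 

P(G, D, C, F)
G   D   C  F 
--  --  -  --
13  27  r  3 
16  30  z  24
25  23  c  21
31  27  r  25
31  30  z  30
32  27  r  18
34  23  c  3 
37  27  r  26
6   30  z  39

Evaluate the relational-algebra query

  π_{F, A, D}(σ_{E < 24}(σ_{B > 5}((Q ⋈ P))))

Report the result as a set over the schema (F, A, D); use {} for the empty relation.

Natural join on D, C: {(23, c, 2, 2, 37, 25, 21), (23, c, 2, 2, 37, 34, 3), (23, c, 28, 38, 26, 25, 21), (23, c, 28, 38, 26, 34, 3), (23, c, 6, 24, 16, 25, 21), (23, c, 6, 24, 16, 34, 3), (23, c, 7, 40, 37, 25, 21), (23, c, 7, 40, 37, 34, 3), (23, c, 8, 27, 22, 25, 21), (23, c, 8, 27, 22, 34, 3), (30, z, 15, 14, 7, 16, 24), (30, z, 15, 14, 7, 31, 30), (30, z, 15, 14, 7, 6, 39), (30, z, 26, 39, 31, 16, 24), (30, z, 26, 39, 31, 31, 30), (30, z, 26, 39, 31, 6, 39), (30, z, 35, 40, 5, 16, 24), (30, z, 35, 40, 5, 31, 30), (30, z, 35, 40, 5, 6, 39)}
σ[B > 5]: keep tuples satisfying B > 5 → {(23, c, 28, 38, 26, 25, 21), (23, c, 28, 38, 26, 34, 3), (23, c, 6, 24, 16, 25, 21), (23, c, 6, 24, 16, 34, 3), (23, c, 7, 40, 37, 25, 21), (23, c, 7, 40, 37, 34, 3), (23, c, 8, 27, 22, 25, 21), (23, c, 8, 27, 22, 34, 3), (30, z, 15, 14, 7, 16, 24), (30, z, 15, 14, 7, 31, 30), (30, z, 15, 14, 7, 6, 39), (30, z, 26, 39, 31, 16, 24), (30, z, 26, 39, 31, 31, 30), (30, z, 26, 39, 31, 6, 39), (30, z, 35, 40, 5, 16, 24), (30, z, 35, 40, 5, 31, 30), (30, z, 35, 40, 5, 6, 39)}
σ[E < 24]: keep tuples satisfying E < 24 → {(30, z, 15, 14, 7, 16, 24), (30, z, 15, 14, 7, 31, 30), (30, z, 15, 14, 7, 6, 39)}
Projecting to F, A, D: {(24, 7, 30), (30, 7, 30), (39, 7, 30)}

{(24, 7, 30), (30, 7, 30), (39, 7, 30)}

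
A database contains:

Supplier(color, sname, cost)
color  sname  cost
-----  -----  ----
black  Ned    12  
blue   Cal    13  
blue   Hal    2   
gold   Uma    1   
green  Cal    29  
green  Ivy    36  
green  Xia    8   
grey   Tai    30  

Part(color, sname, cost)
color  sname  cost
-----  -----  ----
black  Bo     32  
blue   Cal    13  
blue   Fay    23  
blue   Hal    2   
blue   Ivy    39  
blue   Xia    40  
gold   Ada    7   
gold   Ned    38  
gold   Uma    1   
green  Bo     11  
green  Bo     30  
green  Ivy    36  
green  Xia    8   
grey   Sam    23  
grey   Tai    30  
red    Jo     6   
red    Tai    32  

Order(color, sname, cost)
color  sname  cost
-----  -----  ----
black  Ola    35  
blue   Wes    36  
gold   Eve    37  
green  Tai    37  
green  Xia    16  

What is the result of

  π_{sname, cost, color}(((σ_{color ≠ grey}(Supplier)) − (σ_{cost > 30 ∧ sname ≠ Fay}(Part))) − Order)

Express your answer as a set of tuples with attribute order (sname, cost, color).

Filtering on color ≠ grey leaves {(black, Ned, 12), (blue, Cal, 13), (blue, Hal, 2), (gold, Uma, 1), (green, Cal, 29), (green, Ivy, 36), (green, Xia, 8)}.
Filtering on cost > 30 ∧ sname ≠ Fay leaves {(black, Bo, 32), (blue, Ivy, 39), (blue, Xia, 40), (gold, Ned, 38), (green, Ivy, 36), (red, Tai, 32)}.
Taking the difference: {(black, Ned, 12), (blue, Cal, 13), (blue, Hal, 2), (gold, Uma, 1), (green, Cal, 29), (green, Xia, 8)}
Taking the difference: {(black, Ned, 12), (blue, Cal, 13), (blue, Hal, 2), (gold, Uma, 1), (green, Cal, 29), (green, Xia, 8)}
π[sname, cost, color]: project onto (sname, cost, color) → {(Cal, 13, blue), (Cal, 29, green), (Hal, 2, blue), (Ned, 12, black), (Uma, 1, gold), (Xia, 8, green)}

{(Cal, 13, blue), (Cal, 29, green), (Hal, 2, blue), (Ned, 12, black), (Uma, 1, gold), (Xia, 8, green)}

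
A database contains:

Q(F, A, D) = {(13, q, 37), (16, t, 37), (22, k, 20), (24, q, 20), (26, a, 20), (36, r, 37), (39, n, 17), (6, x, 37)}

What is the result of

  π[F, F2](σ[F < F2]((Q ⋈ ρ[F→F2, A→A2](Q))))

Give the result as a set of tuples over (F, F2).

{(13, 16), (13, 36), (16, 36), (22, 24), (22, 26), (24, 26), (6, 13), (6, 16), (6, 36)}

ρ[F→F2, A→A2]: schema becomes (F2, A2, D); tuples unchanged.
Q ⋈ ρ[F→F2, A→A2](Q) (natural join on D): {(13, q, 37, 13, q), (13, q, 37, 16, t), (13, q, 37, 36, r), (13, q, 37, 6, x), (16, t, 37, 13, q), (16, t, 37, 16, t), (16, t, 37, 36, r), (16, t, 37, 6, x), (22, k, 20, 22, k), (22, k, 20, 24, q), (22, k, 20, 26, a), (24, q, 20, 22, k), (24, q, 20, 24, q), (24, q, 20, 26, a), (26, a, 20, 22, k), (26, a, 20, 24, q), (26, a, 20, 26, a), (36, r, 37, 13, q), (36, r, 37, 16, t), (36, r, 37, 36, r), (36, r, 37, 6, x), (39, n, 17, 39, n), (6, x, 37, 13, q), (6, x, 37, 16, t), (6, x, 37, 36, r), (6, x, 37, 6, x)}
Filtering on F < F2 leaves {(13, q, 37, 16, t), (13, q, 37, 36, r), (16, t, 37, 36, r), (22, k, 20, 24, q), (22, k, 20, 26, a), (24, q, 20, 26, a), (6, x, 37, 13, q), (6, x, 37, 16, t), (6, x, 37, 36, r)}.
π_{F, F2} gives {(13, 16), (13, 36), (16, 36), (22, 24), (22, 26), (24, 26), (6, 13), (6, 16), (6, 36)}.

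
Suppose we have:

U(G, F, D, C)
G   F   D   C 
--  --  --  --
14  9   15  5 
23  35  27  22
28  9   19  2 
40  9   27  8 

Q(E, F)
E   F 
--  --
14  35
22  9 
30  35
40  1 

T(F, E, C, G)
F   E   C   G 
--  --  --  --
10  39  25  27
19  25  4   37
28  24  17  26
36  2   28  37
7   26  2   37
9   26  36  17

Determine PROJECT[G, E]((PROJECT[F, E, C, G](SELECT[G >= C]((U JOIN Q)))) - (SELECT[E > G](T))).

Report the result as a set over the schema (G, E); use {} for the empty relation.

U ⋈ Q (natural join on F): {(14, 9, 15, 5, 22), (23, 35, 27, 22, 14), (23, 35, 27, 22, 30), (28, 9, 19, 2, 22), (40, 9, 27, 8, 22)}
Apply σ_{G >= C}; surviving tuples: {(14, 9, 15, 5, 22), (23, 35, 27, 22, 14), (23, 35, 27, 22, 30), (28, 9, 19, 2, 22), (40, 9, 27, 8, 22)}
Keep only column(s) F, E, C, G: {(35, 14, 22, 23), (35, 30, 22, 23), (9, 22, 2, 28), (9, 22, 5, 14), (9, 22, 8, 40)}
Apply σ_{E > G}; surviving tuples: {(10, 39, 25, 27), (9, 26, 36, 17)}
Set difference of the two operands is {(35, 14, 22, 23), (35, 30, 22, 23), (9, 22, 2, 28), (9, 22, 5, 14), (9, 22, 8, 40)}.
Keep only column(s) G, E: {(14, 22), (23, 14), (23, 30), (28, 22), (40, 22)}

{(14, 22), (23, 14), (23, 30), (28, 22), (40, 22)}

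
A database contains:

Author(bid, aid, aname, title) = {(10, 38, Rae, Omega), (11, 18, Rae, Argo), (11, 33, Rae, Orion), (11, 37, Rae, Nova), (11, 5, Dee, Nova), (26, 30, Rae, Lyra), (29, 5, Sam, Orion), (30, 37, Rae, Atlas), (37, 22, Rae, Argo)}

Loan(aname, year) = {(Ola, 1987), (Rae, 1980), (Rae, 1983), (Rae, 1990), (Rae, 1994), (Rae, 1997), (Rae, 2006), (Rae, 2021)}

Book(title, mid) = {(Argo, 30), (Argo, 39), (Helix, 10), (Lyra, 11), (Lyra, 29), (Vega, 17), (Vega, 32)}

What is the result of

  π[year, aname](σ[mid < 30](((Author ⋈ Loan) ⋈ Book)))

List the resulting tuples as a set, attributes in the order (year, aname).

Author ⋈ Loan (natural join on aname): {(10, 38, Rae, Omega, 1980), (10, 38, Rae, Omega, 1983), (10, 38, Rae, Omega, 1990), (10, 38, Rae, Omega, 1994), (10, 38, Rae, Omega, 1997), (10, 38, Rae, Omega, 2006), (10, 38, Rae, Omega, 2021), (11, 18, Rae, Argo, 1980), (11, 18, Rae, Argo, 1983), (11, 18, Rae, Argo, 1990), (11, 18, Rae, Argo, 1994), (11, 18, Rae, Argo, 1997), (11, 18, Rae, Argo, 2006), (11, 18, Rae, Argo, 2021), (11, 33, Rae, Orion, 1980), (11, 33, Rae, Orion, 1983), (11, 33, Rae, Orion, 1990), (11, 33, Rae, Orion, 1994), (11, 33, Rae, Orion, 1997), (11, 33, Rae, Orion, 2006), (11, 33, Rae, Orion, 2021), (11, 37, Rae, Nova, 1980), (11, 37, Rae, Nova, 1983), (11, 37, Rae, Nova, 1990), (11, 37, Rae, Nova, 1994), (11, 37, Rae, Nova, 1997), (11, 37, Rae, Nova, 2006), (11, 37, Rae, Nova, 2021), (26, 30, Rae, Lyra, 1980), (26, 30, Rae, Lyra, 1983), (26, 30, Rae, Lyra, 1990), (26, 30, Rae, Lyra, 1994), (26, 30, Rae, Lyra, 1997), (26, 30, Rae, Lyra, 2006), (26, 30, Rae, Lyra, 2021), (30, 37, Rae, Atlas, 1980), (30, 37, Rae, Atlas, 1983), (30, 37, Rae, Atlas, 1990), (30, 37, Rae, Atlas, 1994), (30, 37, Rae, Atlas, 1997), (30, 37, Rae, Atlas, 2006), (30, 37, Rae, Atlas, 2021), (37, 22, Rae, Argo, 1980), (37, 22, Rae, Argo, 1983), (37, 22, Rae, Argo, 1990), (37, 22, Rae, Argo, 1994), (37, 22, Rae, Argo, 1997), (37, 22, Rae, Argo, 2006), (37, 22, Rae, Argo, 2021)}
(Author ⋈ Loan) ⋈ Book (natural join on title): {(11, 18, Rae, Argo, 1980, 30), (11, 18, Rae, Argo, 1980, 39), (11, 18, Rae, Argo, 1983, 30), (11, 18, Rae, Argo, 1983, 39), (11, 18, Rae, Argo, 1990, 30), (11, 18, Rae, Argo, 1990, 39), (11, 18, Rae, Argo, 1994, 30), (11, 18, Rae, Argo, 1994, 39), (11, 18, Rae, Argo, 1997, 30), (11, 18, Rae, Argo, 1997, 39), (11, 18, Rae, Argo, 2006, 30), (11, 18, Rae, Argo, 2006, 39), (11, 18, Rae, Argo, 2021, 30), (11, 18, Rae, Argo, 2021, 39), (26, 30, Rae, Lyra, 1980, 11), (26, 30, Rae, Lyra, 1980, 29), (26, 30, Rae, Lyra, 1983, 11), (26, 30, Rae, Lyra, 1983, 29), (26, 30, Rae, Lyra, 1990, 11), (26, 30, Rae, Lyra, 1990, 29), (26, 30, Rae, Lyra, 1994, 11), (26, 30, Rae, Lyra, 1994, 29), (26, 30, Rae, Lyra, 1997, 11), (26, 30, Rae, Lyra, 1997, 29), (26, 30, Rae, Lyra, 2006, 11), (26, 30, Rae, Lyra, 2006, 29), (26, 30, Rae, Lyra, 2021, 11), (26, 30, Rae, Lyra, 2021, 29), (37, 22, Rae, Argo, 1980, 30), (37, 22, Rae, Argo, 1980, 39), (37, 22, Rae, Argo, 1983, 30), (37, 22, Rae, Argo, 1983, 39), (37, 22, Rae, Argo, 1990, 30), (37, 22, Rae, Argo, 1990, 39), (37, 22, Rae, Argo, 1994, 30), (37, 22, Rae, Argo, 1994, 39), (37, 22, Rae, Argo, 1997, 30), (37, 22, Rae, Argo, 1997, 39), (37, 22, Rae, Argo, 2006, 30), (37, 22, Rae, Argo, 2006, 39), (37, 22, Rae, Argo, 2021, 30), (37, 22, Rae, Argo, 2021, 39)}
Selection mid < 30: {(26, 30, Rae, Lyra, 1980, 11), (26, 30, Rae, Lyra, 1980, 29), (26, 30, Rae, Lyra, 1983, 11), (26, 30, Rae, Lyra, 1983, 29), (26, 30, Rae, Lyra, 1990, 11), (26, 30, Rae, Lyra, 1990, 29), (26, 30, Rae, Lyra, 1994, 11), (26, 30, Rae, Lyra, 1994, 29), (26, 30, Rae, Lyra, 1997, 11), (26, 30, Rae, Lyra, 1997, 29), (26, 30, Rae, Lyra, 2006, 11), (26, 30, Rae, Lyra, 2006, 29), (26, 30, Rae, Lyra, 2021, 11), (26, 30, Rae, Lyra, 2021, 29)}
Projecting to year, aname (7 duplicate(s) eliminated): {(1980, Rae), (1983, Rae), (1990, Rae), (1994, Rae), (1997, Rae), (2006, Rae), (2021, Rae)}

{(1980, Rae), (1983, Rae), (1990, Rae), (1994, Rae), (1997, Rae), (2006, Rae), (2021, Rae)}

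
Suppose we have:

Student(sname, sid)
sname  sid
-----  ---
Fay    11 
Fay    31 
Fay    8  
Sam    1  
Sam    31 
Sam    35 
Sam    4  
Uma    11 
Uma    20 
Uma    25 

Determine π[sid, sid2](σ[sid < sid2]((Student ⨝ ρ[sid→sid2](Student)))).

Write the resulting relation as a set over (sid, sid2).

{(1, 31), (1, 35), (1, 4), (11, 20), (11, 25), (11, 31), (20, 25), (31, 35), (4, 31), (4, 35), (8, 11), (8, 31)}

ρ[sid→sid2]: schema becomes (sname, sid2); tuples unchanged.
Joining Student and ρ[sid→sid2](Student) on sname yields {(Fay, 11, 11), (Fay, 11, 31), (Fay, 11, 8), (Fay, 31, 11), (Fay, 31, 31), (Fay, 31, 8), (Fay, 8, 11), (Fay, 8, 31), (Fay, 8, 8), (Sam, 1, 1), (Sam, 1, 31), (Sam, 1, 35), (Sam, 1, 4), (Sam, 31, 1), (Sam, 31, 31), (Sam, 31, 35), (Sam, 31, 4), (Sam, 35, 1), (Sam, 35, 31), (Sam, 35, 35), (Sam, 35, 4), (Sam, 4, 1), (Sam, 4, 31), (Sam, 4, 35), (Sam, 4, 4), (Uma, 11, 11), (Uma, 11, 20), (Uma, 11, 25), (Uma, 20, 11), (Uma, 20, 20), (Uma, 20, 25), (Uma, 25, 11), (Uma, 25, 20), (Uma, 25, 25)}.
Filtering on sid < sid2 leaves {(Fay, 11, 31), (Fay, 8, 11), (Fay, 8, 31), (Sam, 1, 31), (Sam, 1, 35), (Sam, 1, 4), (Sam, 31, 35), (Sam, 4, 31), (Sam, 4, 35), (Uma, 11, 20), (Uma, 11, 25), (Uma, 20, 25)}.
π_{sid, sid2} gives {(1, 31), (1, 35), (1, 4), (11, 20), (11, 25), (11, 31), (20, 25), (31, 35), (4, 31), (4, 35), (8, 11), (8, 31)}.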